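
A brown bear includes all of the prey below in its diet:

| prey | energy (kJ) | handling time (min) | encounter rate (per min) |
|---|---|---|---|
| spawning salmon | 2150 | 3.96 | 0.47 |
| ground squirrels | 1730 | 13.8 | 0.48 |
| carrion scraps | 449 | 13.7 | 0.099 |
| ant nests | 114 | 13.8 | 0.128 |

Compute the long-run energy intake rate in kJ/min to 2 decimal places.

150.69 kJ/min

R = (0.47×2150 + 0.48×1730 + 0.099×449 + 0.128×114) / (1 + 0.47×3.96 + 0.48×13.8 + 0.099×13.7 + 0.128×13.8) = 1900/12.61 = 150.7 kJ/min.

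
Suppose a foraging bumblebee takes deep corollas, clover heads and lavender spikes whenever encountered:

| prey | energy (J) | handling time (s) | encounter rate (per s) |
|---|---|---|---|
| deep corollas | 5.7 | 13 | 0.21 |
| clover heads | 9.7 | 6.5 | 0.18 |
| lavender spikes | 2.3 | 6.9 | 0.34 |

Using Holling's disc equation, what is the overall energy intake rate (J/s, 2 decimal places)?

0.51 J/s

R = (0.21×5.7 + 0.18×9.7 + 0.34×2.3) / (1 + 0.21×13 + 0.18×6.5 + 0.34×6.9) = 3.725/7.246 = 0.5141 J/s.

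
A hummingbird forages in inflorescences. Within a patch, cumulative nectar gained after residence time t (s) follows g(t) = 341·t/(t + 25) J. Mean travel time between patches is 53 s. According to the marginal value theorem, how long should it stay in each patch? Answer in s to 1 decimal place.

Maximise g(t)/(T+t): set derivative to zero → g'(t)(T+t) = g(t).
g'(t) = 341·25/(t + 25)². Setting 341·25/(t+25)² = 341t/[(t+25)(53+t)] gives 25(53+t) = t(t+25), so t² = 25×53 = 1325.
t* = √1325 = 36.4 s.

36.4 s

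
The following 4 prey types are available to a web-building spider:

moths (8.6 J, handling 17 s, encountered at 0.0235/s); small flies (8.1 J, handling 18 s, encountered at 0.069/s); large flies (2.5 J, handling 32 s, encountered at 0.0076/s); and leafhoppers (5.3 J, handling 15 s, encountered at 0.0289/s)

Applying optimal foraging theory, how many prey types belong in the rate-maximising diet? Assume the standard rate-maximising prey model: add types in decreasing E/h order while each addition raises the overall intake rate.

3

Profitabilities (E/h, J/s): moths 0.506, small flies 0.45, leafhoppers 0.353, large flies 0.0781. Add prey in this order while the next type's profitability exceeds the intake rate on those already taken.
Rate on top 1: 0.1444. small flies: 0.45 > 0.1444 → include.
Rate on top 2: 0.2881. leafhoppers: 0.353 > 0.2881 → include.
Rate on top 3: 0.2973. large flies: 0.0781 < 0.2973 → exclude; stop.
Optimal diet: moths, small flies, leafhoppers — 3 of 4 types.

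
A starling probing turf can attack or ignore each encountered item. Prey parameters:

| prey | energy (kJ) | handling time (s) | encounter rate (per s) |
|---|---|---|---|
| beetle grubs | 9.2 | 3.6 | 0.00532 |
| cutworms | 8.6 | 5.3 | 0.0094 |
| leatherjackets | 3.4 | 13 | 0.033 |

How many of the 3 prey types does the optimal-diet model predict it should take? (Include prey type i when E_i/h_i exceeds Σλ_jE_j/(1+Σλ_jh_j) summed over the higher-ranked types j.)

Profitabilities (E/h, kJ/s): beetle grubs 2.56, cutworms 1.62, leatherjackets 0.262. Add prey in this order while the next type's profitability exceeds the intake rate on those already taken.
Rate on top 1: 0.04802. cutworms: 1.62 > 0.04802 → include.
Rate on top 2: 0.1214. leatherjackets: 0.262 > 0.1214 → include.
Optimal diet: beetle grubs, cutworms, leatherjackets — 3 of 3 types.

3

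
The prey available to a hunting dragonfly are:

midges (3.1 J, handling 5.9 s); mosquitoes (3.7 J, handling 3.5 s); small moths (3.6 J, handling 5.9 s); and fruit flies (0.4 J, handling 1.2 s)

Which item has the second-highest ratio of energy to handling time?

Profitability E/h (J/s): midges = 3.1/5.9 = 0.525, mosquitoes = 3.7/3.5 = 1.06, small moths = 3.6/5.9 = 0.61, fruit flies = 0.4/1.2 = 0.333.
Ranked: mosquitoes > small moths > midges > fruit flies.

small moths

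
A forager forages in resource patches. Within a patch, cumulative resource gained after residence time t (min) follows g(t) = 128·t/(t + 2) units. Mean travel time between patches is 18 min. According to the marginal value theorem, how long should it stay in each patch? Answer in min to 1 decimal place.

Optimal t* satisfies g'(t*) = g(t*)/(T + t*).
g'(t) = 128·2/(t + 2)². Setting 128·2/(t+2)² = 128t/[(t+2)(18+t)] gives 2(18+t) = t(t+2), so t² = 2×18 = 36.
t* = √36 = 6 min.

6.0 min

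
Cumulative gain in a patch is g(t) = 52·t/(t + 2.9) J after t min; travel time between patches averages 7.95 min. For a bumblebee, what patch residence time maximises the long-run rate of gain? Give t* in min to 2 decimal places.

4.80 min

By the marginal value theorem, leave when the instantaneous gain rate g'(t) equals the habitat-wide average g(t)/(T + t).
g'(t) = 52·2.9/(t + 2.9)². Setting 52·2.9/(t+2.9)² = 52t/[(t+2.9)(7.95+t)] gives 2.9(7.95+t) = t(t+2.9), so t² = 2.9×7.95 = 23.05.
t* = √23.05 = 4.802 min.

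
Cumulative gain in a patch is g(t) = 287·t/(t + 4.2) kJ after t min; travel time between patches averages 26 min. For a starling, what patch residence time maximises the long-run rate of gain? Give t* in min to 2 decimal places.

10.45 min

By the marginal value theorem, leave when the instantaneous gain rate g'(t) equals the habitat-wide average g(t)/(T + t).
g'(t) = 287·4.2/(t + 4.2)². Setting 287·4.2/(t+4.2)² = 287t/[(t+4.2)(26+t)] gives 4.2(26+t) = t(t+4.2), so t² = 4.2×26 = 109.2.
t* = √109.2 = 10.45 min.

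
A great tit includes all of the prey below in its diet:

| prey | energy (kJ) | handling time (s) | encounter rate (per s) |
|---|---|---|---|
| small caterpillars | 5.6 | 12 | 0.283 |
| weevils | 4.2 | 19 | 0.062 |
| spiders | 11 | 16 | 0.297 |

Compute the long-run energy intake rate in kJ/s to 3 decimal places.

0.495 kJ/s

Energy encountered per unit search time: 0.283×5.6 + 0.062×4.2 + 0.297×11 = 5.112 kJ/s.
Handling time per unit search time: 0.283×12 + 0.062×19 + 0.297×16 = 9.326.
Rate = 5.112/(1 + 9.326) = 0.4951 kJ/s.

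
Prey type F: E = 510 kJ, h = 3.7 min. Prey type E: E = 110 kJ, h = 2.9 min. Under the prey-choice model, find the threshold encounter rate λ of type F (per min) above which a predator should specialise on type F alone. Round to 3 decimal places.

0.103 per min

Drop type E once their profitability E₂/h₂ falls below the rate achievable on type F alone: E₂/h₂ = λE₁/(1 + λh₁).
Solve for λ: λE₁h₂ = E₂(1 + λh₁) → λ(E₁h₂ − E₂h₁) = E₂ → λ = E₂/(E₁h₂ − E₂h₁).
λ = 110/(510×2.9 − 110×3.7) = 110/1072 = 0.1026 per min.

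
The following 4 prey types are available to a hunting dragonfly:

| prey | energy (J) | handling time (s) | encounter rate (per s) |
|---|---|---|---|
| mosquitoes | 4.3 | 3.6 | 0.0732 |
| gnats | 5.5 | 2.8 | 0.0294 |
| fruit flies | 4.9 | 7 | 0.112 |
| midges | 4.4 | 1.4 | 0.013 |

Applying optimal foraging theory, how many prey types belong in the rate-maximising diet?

E/h in descending order: midges 3.14, gnats 1.96, mosquitoes 1.19, fruit flies 0.7 J/s. The optimal diet is the largest prefix of this list for which every included type satisfies E_i/h_i > R on the types above it.
Rate on top 1: 0.05618. gnats: 1.96 > 0.05618 → include.
Rate on top 2: 0.1989. mosquitoes: 1.19 > 0.1989 → include.
Rate on top 3: 0.3912. fruit flies: 0.7 > 0.3912 → include.
Optimal diet: midges, gnats, mosquitoes, fruit flies — 4 of 4 types.

4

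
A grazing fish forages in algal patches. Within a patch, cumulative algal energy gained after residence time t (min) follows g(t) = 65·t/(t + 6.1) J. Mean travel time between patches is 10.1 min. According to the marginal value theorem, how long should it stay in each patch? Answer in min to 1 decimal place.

Optimal t* satisfies g'(t*) = g(t*)/(T + t*).
g'(t) = 65·6.1/(t + 6.1)². Setting 65·6.1/(t+6.1)² = 65t/[(t+6.1)(10.1+t)] gives 6.1(10.1+t) = t(t+6.1), so t² = 6.1×10.1 = 61.61.
t* = √61.61 = 7.849 min.

7.8 min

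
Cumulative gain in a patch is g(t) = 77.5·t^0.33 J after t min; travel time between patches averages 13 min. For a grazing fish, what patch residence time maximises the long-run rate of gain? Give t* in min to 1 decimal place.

Optimal t* satisfies g'(t*) = g(t*)/(T + t*).
g'(t) = 0.33·77.5·t^-0.67. Setting 0.33·77.5·t^-0.67 = 77.5·t^0.33/(13+t) gives 0.33(13+t) = t, so 0.67·t = 0.33×13.
t* = 0.33×13/0.67 = 6.403 min.

6.4 min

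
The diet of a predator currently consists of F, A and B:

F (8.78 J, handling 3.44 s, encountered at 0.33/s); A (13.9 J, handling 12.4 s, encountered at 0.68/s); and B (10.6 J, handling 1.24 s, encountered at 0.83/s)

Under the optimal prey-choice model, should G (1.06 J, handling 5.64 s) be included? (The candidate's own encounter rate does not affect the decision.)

Intake rate on the current diet: R = (0.33×8.78 + 0.68×13.9 + 0.83×10.6) / (1 + 0.33×3.44 + 0.68×12.4 + 0.83×1.24) = 21.15/11.6 = 1.824 J/s.
G: E/h = 1.06/5.64 = 0.1879 J/s.
Since 0.1879 < R, time spent handling G is better spent searching.

No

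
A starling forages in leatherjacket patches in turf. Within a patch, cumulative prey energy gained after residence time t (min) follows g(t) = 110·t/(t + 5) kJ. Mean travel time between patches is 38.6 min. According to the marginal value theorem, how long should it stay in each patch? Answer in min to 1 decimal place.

By the marginal value theorem, leave when the instantaneous gain rate g'(t) equals the habitat-wide average g(t)/(T + t).
g'(t) = 110·5/(t + 5)². Setting 110·5/(t+5)² = 110t/[(t+5)(38.6+t)] gives 5(38.6+t) = t(t+5), so t² = 5×38.6 = 193.
t* = √193 = 13.89 min.

13.9 min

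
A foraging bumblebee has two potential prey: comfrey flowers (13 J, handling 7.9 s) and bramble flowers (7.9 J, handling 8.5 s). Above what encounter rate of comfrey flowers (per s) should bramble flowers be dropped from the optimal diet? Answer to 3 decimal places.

At the threshold, the rate on comfrey flowers alone equals the profitability of bramble flowers: λ·13/(1 + λ·7.9) = 7.9/8.5 = 0.9294.
Rearranging, λ(13 − 0.9294×7.9) = 0.9294, so λ = 0.9294/5.658 = 0.1643 per s.

0.164 per s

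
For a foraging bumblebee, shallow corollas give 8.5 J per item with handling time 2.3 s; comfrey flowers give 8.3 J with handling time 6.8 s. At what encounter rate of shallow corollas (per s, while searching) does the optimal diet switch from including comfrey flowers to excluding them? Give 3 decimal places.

The zero-one rule: include comfrey flowers iff E₂/h₂ > λE₁/(1+λh₁). Equality gives the switch point.
λE₁h₂ = E₂ + λE₂h₁ ⇒ λ = E₂/(E₁h₂ − E₂h₁) = 8.3/(57.8 − 19.09) = 0.2144 per s.

0.214 per s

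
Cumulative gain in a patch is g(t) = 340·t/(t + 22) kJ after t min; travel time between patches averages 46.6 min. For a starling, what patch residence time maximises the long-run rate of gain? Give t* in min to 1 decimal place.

By the marginal value theorem, leave when the instantaneous gain rate g'(t) equals the habitat-wide average g(t)/(T + t).
g'(t) = 340·22/(t + 22)². Setting 340·22/(t+22)² = 340t/[(t+22)(46.6+t)] gives 22(46.6+t) = t(t+22), so t² = 22×46.6 = 1025.
t* = √1025 = 32.02 min.

32.0 min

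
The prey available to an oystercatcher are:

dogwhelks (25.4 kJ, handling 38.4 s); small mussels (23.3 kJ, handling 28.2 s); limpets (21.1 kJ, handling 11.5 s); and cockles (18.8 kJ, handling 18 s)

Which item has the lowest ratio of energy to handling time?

Profitability E/h (kJ/s): dogwhelks = 25.4/38.4 = 0.661, small mussels = 23.3/28.2 = 0.826, limpets = 21.1/11.5 = 1.83, cockles = 18.8/18 = 1.04.
Ranked: limpets > cockles > small mussels > dogwhelks.

dogwhelks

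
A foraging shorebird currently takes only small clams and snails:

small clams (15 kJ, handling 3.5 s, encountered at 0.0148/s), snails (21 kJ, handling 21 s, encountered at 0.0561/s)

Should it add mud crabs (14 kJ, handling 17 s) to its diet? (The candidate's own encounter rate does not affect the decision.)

Yes

Intake rate on the current diet: R = (0.0148×15 + 0.0561×21) / (1 + 0.0148×3.5 + 0.0561×21) = 1.4/2.23 = 0.6279 kJ/s.
mud crabs: E/h = 14/17 = 0.8235 kJ/s.
0.8235 > 0.6279, so adding mud crabs raises the average — include it.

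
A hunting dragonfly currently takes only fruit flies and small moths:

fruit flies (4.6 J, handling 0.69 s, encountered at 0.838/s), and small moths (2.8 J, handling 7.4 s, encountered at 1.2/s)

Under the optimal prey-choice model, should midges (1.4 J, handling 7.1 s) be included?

Intake rate on the current diet: R = (0.838×4.6 + 1.2×2.8) / (1 + 0.838×0.69 + 1.2×7.4) = 7.215/10.46 = 0.6899 J/s.
midges: E/h = 1.4/7.1 = 0.1972 J/s.
Since 0.1972 < R, time spent handling midges is better spent searching.

No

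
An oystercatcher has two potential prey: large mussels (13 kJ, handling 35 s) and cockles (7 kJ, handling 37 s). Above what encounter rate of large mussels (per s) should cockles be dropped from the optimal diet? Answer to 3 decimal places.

0.030 per s

At the threshold, the rate on large mussels alone equals the profitability of cockles: λ·13/(1 + λ·35) = 7/37 = 0.1892.
Rearranging, λ(13 − 0.1892×35) = 0.1892, so λ = 0.1892/6.378 = 0.02966 per s.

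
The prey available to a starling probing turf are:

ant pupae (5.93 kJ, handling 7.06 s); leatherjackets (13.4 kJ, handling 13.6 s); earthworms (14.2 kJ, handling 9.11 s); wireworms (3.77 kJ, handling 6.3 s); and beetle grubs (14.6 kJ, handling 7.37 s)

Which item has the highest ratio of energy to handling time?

beetle grubs

In descending order of E/h:
beetle grubs: 14.6/7.37 = 1.98 kJ/s
earthworms: 14.2/9.11 = 1.56 kJ/s
leatherjackets: 13.4/13.6 = 0.985 kJ/s
ant pupae: 5.93/7.06 = 0.84 kJ/s
wireworms: 3.77/6.3 = 0.598 kJ/s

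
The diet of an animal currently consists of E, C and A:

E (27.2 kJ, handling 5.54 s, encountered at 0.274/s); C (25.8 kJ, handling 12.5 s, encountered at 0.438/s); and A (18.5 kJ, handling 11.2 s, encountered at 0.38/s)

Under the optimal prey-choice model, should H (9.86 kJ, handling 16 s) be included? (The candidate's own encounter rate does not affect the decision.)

No

Current rate: (0.274×27.2 + 0.438×25.8 + 0.38×18.5)/(1 + 0.274×5.54 + 0.438×12.5 + 0.38×11.2) = 2.105 kJ/s.
H: E/h = 9.86/16 = 0.6162 kJ/s.
Since 0.6162 < R, time spent handling H is better spent searching.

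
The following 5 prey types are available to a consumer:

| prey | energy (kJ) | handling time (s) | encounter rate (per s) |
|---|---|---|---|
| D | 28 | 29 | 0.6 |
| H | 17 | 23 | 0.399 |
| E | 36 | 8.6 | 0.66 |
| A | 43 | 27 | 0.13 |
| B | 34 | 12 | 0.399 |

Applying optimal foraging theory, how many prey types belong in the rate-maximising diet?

Profitabilities (E/h, kJ/s): E 4.19, B 2.83, A 1.59, D 0.966, H 0.739. Add prey in this order while the next type's profitability exceeds the intake rate on those already taken.
Rate on top 1: 3.559. B: 2.83 < 3.559 → exclude; stop.
Optimal diet: E — 1 of 5 types.

1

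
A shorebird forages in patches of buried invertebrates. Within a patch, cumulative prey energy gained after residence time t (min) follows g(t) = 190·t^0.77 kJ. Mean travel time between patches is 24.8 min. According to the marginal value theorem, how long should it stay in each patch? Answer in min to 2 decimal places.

Optimal t* satisfies g'(t*) = g(t*)/(T + t*).
g'(t) = 0.77·190·t^-0.23. Setting 0.77·190·t^-0.23 = 190·t^0.77/(24.8+t) gives 0.77(24.8+t) = t, so 0.23·t = 0.77×24.8.
t* = 0.77×24.8/0.23 = 83.03 min.

83.03 min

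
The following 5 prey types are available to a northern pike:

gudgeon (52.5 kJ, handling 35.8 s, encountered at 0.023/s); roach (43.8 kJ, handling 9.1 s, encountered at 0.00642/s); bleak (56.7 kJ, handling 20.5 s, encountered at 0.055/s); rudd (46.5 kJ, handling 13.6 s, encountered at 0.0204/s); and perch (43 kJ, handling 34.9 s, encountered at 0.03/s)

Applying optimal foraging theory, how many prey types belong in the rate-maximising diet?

3

Profitabilities (E/h, kJ/s): roach 4.81, rudd 3.42, bleak 2.77, gudgeon 1.47, perch 1.23. Add prey in this order while the next type's profitability exceeds the intake rate on those already taken.
Rate on top 1: 0.2657. rudd: 3.42 > 0.2657 → include.
Rate on top 2: 0.9206. bleak: 2.77 > 0.9206 → include.
Rate on top 3: 1.765. gudgeon: 1.47 < 1.765 → exclude; stop.
Optimal diet: roach, rudd, bleak — 3 of 5 types.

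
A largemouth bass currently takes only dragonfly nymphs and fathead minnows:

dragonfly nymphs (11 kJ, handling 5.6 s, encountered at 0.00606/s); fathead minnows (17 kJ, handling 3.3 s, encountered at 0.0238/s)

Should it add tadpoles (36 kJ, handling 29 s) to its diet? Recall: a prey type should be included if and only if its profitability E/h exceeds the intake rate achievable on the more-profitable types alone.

Current rate: (0.00606×11 + 0.0238×17)/(1 + 0.00606×5.6 + 0.0238×3.3) = 0.4236 kJ/s.
tadpoles: E/h = 36/29 = 1.241 kJ/s.
1.241 > 0.4236, so adding tadpoles raises the average — include it.

Yes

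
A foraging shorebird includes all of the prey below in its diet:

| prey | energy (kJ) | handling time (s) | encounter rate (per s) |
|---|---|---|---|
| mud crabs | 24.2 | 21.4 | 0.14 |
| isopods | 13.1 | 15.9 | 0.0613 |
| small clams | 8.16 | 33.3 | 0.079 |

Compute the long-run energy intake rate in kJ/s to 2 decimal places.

R = (0.14×24.2 + 0.0613×13.1 + 0.079×8.16) / (1 + 0.14×21.4 + 0.0613×15.9 + 0.079×33.3) = 4.836/7.601 = 0.6362 kJ/s.

0.64 kJ/s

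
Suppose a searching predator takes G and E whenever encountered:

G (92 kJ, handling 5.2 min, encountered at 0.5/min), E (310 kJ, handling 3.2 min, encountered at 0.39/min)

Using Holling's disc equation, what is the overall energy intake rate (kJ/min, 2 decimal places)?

34.43 kJ/min

Energy encountered per unit search time: 0.5×92 + 0.39×310 = 166.9 kJ/min.
Handling time per unit search time: 0.5×5.2 + 0.39×3.2 = 3.848.
Rate = 166.9/(1 + 3.848) = 34.43 kJ/min.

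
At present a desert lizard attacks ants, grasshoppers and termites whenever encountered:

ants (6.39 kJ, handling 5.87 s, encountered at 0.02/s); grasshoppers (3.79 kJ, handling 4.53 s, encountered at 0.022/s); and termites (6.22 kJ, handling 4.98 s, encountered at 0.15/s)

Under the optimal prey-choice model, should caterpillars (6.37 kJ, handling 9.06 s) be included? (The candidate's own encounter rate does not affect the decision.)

Current rate: (0.02×6.39 + 0.022×3.79 + 0.15×6.22)/(1 + 0.02×5.87 + 0.022×4.53 + 0.15×4.98) = 0.5826 kJ/s.
Profitability of caterpillars: 6.37/9.06 = 0.7031 kJ/s.
Since 0.7031 > R, including caterpillars increases the long-run rate.

Yes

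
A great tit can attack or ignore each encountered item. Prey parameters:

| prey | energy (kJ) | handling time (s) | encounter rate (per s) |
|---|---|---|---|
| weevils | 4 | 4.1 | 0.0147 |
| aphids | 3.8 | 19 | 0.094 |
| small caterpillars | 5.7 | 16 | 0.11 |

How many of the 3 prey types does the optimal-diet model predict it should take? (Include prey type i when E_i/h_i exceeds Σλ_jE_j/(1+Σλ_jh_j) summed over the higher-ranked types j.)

Rank by E/h (kJ/s): weevils 0.976, small caterpillars 0.356, aphids 0.2. Include each in turn until the next type's E/h falls below the running intake rate.
Rate on top 1: 0.05546. small caterpillars: 0.356 > 0.05546 → include.
Rate on top 2: 0.2432. aphids: 0.2 < 0.2432 → exclude; stop.
Optimal diet: weevils, small caterpillars — 2 of 3 types.

2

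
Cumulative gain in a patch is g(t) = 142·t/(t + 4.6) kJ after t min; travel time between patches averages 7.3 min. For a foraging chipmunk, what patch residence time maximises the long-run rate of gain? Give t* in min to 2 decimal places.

Optimal t* satisfies g'(t*) = g(t*)/(T + t*).
g'(t) = 142·4.6/(t + 4.6)². Setting 142·4.6/(t+4.6)² = 142t/[(t+4.6)(7.3+t)] gives 4.6(7.3+t) = t(t+4.6), so t² = 4.6×7.3 = 33.58.
t* = √33.58 = 5.795 min.

5.79 min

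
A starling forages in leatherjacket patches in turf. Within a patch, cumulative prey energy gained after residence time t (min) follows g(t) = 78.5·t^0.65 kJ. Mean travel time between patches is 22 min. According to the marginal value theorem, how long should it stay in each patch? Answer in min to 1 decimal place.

Optimal t* satisfies g'(t*) = g(t*)/(T + t*).
g'(t) = 0.65·78.5·t^-0.35. Setting 0.65·78.5·t^-0.35 = 78.5·t^0.65/(22+t) gives 0.65(22+t) = t, so 0.35·t = 0.65×22.
t* = 0.65×22/0.35 = 40.86 min.

40.9 min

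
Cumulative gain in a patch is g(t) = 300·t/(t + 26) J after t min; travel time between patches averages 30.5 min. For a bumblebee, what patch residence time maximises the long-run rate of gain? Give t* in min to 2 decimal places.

28.16 min

Maximise g(t)/(T+t): set derivative to zero → g'(t)(T+t) = g(t).
g'(t) = 300·26/(t + 26)². Setting 300·26/(t+26)² = 300t/[(t+26)(30.5+t)] gives 26(30.5+t) = t(t+26), so t² = 26×30.5 = 793.
t* = √793 = 28.16 min.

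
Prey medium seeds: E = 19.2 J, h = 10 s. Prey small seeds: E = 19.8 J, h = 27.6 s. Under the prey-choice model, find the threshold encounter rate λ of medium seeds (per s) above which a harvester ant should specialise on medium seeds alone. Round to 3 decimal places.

Drop small seeds once their profitability E₂/h₂ falls below the rate achievable on medium seeds alone: E₂/h₂ = λE₁/(1 + λh₁).
Solve for λ: λE₁h₂ = E₂(1 + λh₁) → λ(E₁h₂ − E₂h₁) = E₂ → λ = E₂/(E₁h₂ − E₂h₁).
λ = 19.8/(19.2×27.6 − 19.8×10) = 19.8/331.9 = 0.05965 per s.

0.060 per s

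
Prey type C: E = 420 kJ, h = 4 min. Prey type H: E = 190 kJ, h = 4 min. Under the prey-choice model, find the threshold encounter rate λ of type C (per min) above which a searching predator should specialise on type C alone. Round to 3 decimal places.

At the threshold, the rate on type C alone equals the profitability of type H: λ·420/(1 + λ·4) = 190/4 = 47.5.
Rearranging, λ(420 − 47.5×4) = 47.5, so λ = 47.5/230 = 0.2065 per min.

0.207 per min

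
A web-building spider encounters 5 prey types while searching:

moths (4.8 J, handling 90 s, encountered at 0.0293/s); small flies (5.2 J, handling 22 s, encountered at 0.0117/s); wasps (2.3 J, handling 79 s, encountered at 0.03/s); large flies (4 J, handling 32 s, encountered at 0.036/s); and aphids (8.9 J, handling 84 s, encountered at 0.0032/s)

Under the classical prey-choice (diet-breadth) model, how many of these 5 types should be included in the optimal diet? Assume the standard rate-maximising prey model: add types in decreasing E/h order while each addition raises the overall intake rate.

3

Rank by E/h (J/s): small flies 0.236, large flies 0.125, aphids 0.106, moths 0.0533, wasps 0.0291. Include each in turn until the next type's E/h falls below the running intake rate.
Rate on top 1: 0.04839. large flies: 0.125 > 0.04839 → include.
Rate on top 2: 0.08502. aphids: 0.106 > 0.08502 → include.
Rate on top 3: 0.08712. moths: 0.0533 < 0.08712 → exclude; stop.
Optimal diet: small flies, large flies, aphids — 3 of 5 types.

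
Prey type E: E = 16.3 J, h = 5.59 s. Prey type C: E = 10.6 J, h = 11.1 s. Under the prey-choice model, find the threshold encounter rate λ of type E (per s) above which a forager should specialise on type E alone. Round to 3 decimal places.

At the threshold, the rate on type E alone equals the profitability of type C: λ·16.3/(1 + λ·5.59) = 10.6/11.1 = 0.955.
Rearranging, λ(16.3 − 0.955×5.59) = 0.955, so λ = 0.955/10.96 = 0.08712 per s.

0.087 per s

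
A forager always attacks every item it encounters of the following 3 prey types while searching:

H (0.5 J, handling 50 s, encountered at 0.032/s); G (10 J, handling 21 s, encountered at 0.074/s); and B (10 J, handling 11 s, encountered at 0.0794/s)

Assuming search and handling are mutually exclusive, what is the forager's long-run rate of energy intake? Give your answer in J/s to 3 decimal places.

Energy encountered per unit search time: 0.032×0.5 + 0.074×10 + 0.0794×10 = 1.55 J/s.
Handling time per unit search time: 0.032×50 + 0.074×21 + 0.0794×11 = 4.027.
Rate = 1.55/(1 + 4.027) = 0.3083 J/s.

0.308 J/s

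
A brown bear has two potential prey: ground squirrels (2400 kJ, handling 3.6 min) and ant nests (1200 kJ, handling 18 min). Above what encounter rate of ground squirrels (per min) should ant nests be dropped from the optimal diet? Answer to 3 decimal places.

0.031 per min

At the threshold, the rate on ground squirrels alone equals the profitability of ant nests: λ·2400/(1 + λ·3.6) = 1200/18 = 66.67.
Rearranging, λ(2400 − 66.67×3.6) = 66.67, so λ = 66.67/2160 = 0.03086 per min.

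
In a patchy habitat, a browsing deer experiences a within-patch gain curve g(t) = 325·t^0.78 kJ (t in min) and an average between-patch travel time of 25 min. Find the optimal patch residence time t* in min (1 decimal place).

88.6 min

By the marginal value theorem, leave when the instantaneous gain rate g'(t) equals the habitat-wide average g(t)/(T + t).
g'(t) = 0.78·325·t^-0.22. Setting 0.78·325·t^-0.22 = 325·t^0.78/(25+t) gives 0.78(25+t) = t, so 0.22·t = 0.78×25.
t* = 0.78×25/0.22 = 88.64 min.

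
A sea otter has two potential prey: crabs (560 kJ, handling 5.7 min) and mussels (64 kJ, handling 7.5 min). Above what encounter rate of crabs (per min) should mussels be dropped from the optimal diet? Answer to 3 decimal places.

0.017 per min

Drop mussels once their profitability E₂/h₂ falls below the rate achievable on crabs alone: E₂/h₂ = λE₁/(1 + λh₁).
Solve for λ: λE₁h₂ = E₂(1 + λh₁) → λ(E₁h₂ − E₂h₁) = E₂ → λ = E₂/(E₁h₂ − E₂h₁).
λ = 64/(560×7.5 − 64×5.7) = 64/3835 = 0.01669 per min.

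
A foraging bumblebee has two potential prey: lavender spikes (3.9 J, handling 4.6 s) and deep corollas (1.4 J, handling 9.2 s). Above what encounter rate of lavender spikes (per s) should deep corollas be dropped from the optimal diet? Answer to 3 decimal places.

0.048 per s

The zero-one rule: include deep corollas iff E₂/h₂ > λE₁/(1+λh₁). Equality gives the switch point.
λE₁h₂ = E₂ + λE₂h₁ ⇒ λ = E₂/(E₁h₂ − E₂h₁) = 1.4/(35.88 − 6.44) = 0.04755 per s.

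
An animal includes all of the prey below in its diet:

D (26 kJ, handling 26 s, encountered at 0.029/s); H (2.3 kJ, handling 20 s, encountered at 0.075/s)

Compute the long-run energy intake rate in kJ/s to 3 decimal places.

R = Σλ_iE_i / (1 + Σλ_ih_i)
Numerator: 0.029×26 + 0.075×2.3 = 0.9265
Denominator: 1 + 0.029×26 + 0.075×20 = 3.254
R = 0.9265/3.254 = 0.2847 kJ/s

0.285 kJ/s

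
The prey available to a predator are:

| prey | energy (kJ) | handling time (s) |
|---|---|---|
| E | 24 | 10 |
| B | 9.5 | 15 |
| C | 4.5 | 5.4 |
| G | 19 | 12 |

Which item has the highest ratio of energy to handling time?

E

Profitability E/h (kJ/s): E = 24/10 = 2.4, B = 9.5/15 = 0.633, C = 4.5/5.4 = 0.833, G = 19/12 = 1.58.
Ranked: E > G > C > B.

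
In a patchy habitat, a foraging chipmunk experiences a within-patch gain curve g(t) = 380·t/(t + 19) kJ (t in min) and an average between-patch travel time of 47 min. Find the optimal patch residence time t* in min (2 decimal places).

By the marginal value theorem, leave when the instantaneous gain rate g'(t) equals the habitat-wide average g(t)/(T + t).
g'(t) = 380·19/(t + 19)². Setting 380·19/(t+19)² = 380t/[(t+19)(47+t)] gives 19(47+t) = t(t+19), so t² = 19×47 = 893.
t* = √893 = 29.88 min.

29.88 min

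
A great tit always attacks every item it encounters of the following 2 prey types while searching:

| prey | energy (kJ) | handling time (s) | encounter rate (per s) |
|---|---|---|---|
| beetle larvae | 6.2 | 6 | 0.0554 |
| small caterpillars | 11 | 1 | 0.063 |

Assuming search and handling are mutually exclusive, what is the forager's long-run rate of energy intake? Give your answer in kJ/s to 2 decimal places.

0.74 kJ/s

R = (0.0554×6.2 + 0.063×11) / (1 + 0.0554×6 + 0.063×1) = 1.036/1.395 = 0.7428 kJ/s.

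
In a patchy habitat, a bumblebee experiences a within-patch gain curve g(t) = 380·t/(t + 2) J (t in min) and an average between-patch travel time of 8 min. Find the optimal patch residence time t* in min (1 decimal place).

By the marginal value theorem, leave when the instantaneous gain rate g'(t) equals the habitat-wide average g(t)/(T + t).
g'(t) = 380·2/(t + 2)². Setting 380·2/(t+2)² = 380t/[(t+2)(8+t)] gives 2(8+t) = t(t+2), so t² = 2×8 = 16.
t* = √16 = 4 min.

4.0 min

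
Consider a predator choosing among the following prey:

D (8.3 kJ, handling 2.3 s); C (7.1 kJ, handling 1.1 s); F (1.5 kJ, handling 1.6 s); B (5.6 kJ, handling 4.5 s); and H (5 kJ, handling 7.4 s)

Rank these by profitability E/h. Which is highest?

Profitability E/h (kJ/s): D = 8.3/2.3 = 3.61, C = 7.1/1.1 = 6.45, F = 1.5/1.6 = 0.938, B = 5.6/4.5 = 1.24, H = 5/7.4 = 0.676.
Ranked: C > D > B > F > H.

C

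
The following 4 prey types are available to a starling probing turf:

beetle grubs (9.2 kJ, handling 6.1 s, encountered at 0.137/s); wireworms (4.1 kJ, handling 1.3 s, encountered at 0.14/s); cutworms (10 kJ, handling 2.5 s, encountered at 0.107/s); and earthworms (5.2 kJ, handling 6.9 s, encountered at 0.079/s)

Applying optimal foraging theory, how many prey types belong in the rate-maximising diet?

E/h in descending order: cutworms 4, wireworms 3.15, beetle grubs 1.51, earthworms 0.754 kJ/s. The optimal diet is the largest prefix of this list for which every included type satisfies E_i/h_i > R on the types above it.
Rate on top 1: 0.8442. wireworms: 3.15 > 0.8442 → include.
Rate on top 2: 1.134. beetle grubs: 1.51 > 1.134 → include.
Rate on top 3: 1.271. earthworms: 0.754 < 1.271 → exclude; stop.
Optimal diet: cutworms, wireworms, beetle grubs — 3 of 4 types.

3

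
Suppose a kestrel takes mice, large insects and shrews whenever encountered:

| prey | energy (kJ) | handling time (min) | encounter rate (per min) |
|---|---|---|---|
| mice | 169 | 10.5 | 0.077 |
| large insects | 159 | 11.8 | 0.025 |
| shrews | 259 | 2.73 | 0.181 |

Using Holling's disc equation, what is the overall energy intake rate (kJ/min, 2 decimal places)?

Energy encountered per unit search time: 0.077×169 + 0.025×159 + 0.181×259 = 63.87 kJ/min.
Handling time per unit search time: 0.077×10.5 + 0.025×11.8 + 0.181×2.73 = 1.598.
Rate = 63.87/(1 + 1.598) = 24.59 kJ/min.

24.59 kJ/min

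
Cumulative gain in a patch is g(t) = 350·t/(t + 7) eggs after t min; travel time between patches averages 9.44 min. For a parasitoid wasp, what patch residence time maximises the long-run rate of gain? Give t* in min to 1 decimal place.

Maximise g(t)/(T+t): set derivative to zero → g'(t)(T+t) = g(t).
g'(t) = 350·7/(t + 7)². Setting 350·7/(t+7)² = 350t/[(t+7)(9.44+t)] gives 7(9.44+t) = t(t+7), so t² = 7×9.44 = 66.08.
t* = √66.08 = 8.129 min.

8.1 min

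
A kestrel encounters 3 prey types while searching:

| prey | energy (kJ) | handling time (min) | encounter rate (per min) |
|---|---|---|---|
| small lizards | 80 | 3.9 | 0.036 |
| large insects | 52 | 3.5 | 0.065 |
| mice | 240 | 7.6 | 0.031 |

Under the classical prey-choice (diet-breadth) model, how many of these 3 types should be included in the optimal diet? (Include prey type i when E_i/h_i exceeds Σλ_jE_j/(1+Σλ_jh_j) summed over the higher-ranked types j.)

E/h in descending order: mice 31.6, small lizards 20.5, large insects 14.9 kJ/min. The optimal diet is the largest prefix of this list for which every included type satisfies E_i/h_i > R on the types above it.
Rate on top 1: 6.021. small lizards: 20.5 > 6.021 → include.
Rate on top 2: 7.5. large insects: 14.9 > 7.5 → include.
Optimal diet: mice, small lizards, large insects — 3 of 3 types.

3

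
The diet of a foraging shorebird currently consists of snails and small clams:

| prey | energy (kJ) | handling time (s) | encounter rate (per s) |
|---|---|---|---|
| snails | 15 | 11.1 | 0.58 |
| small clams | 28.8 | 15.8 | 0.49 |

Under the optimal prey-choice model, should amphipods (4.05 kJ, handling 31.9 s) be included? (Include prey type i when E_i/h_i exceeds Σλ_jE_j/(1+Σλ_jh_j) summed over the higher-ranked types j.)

No

On snails and small clams alone, R = ΣλE/(1+Σλh) = 22.81/15.18 = 1.503 kJ/s.
Profitability of amphipods: 4.05/31.9 = 0.127 kJ/s.
0.127 < 1.503, so adding amphipods would lower the average — exclude it.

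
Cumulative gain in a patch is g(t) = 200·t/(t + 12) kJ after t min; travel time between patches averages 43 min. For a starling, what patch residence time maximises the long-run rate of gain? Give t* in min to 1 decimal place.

22.7 min

Maximise g(t)/(T+t): set derivative to zero → g'(t)(T+t) = g(t).
g'(t) = 200·12/(t + 12)². Setting 200·12/(t+12)² = 200t/[(t+12)(43+t)] gives 12(43+t) = t(t+12), so t² = 12×43 = 516.
t* = √516 = 22.72 min.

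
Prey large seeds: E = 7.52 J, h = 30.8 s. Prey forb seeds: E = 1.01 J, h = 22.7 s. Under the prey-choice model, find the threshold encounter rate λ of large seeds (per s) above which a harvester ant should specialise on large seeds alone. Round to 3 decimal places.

At the threshold, the rate on large seeds alone equals the profitability of forb seeds: λ·7.52/(1 + λ·30.8) = 1.01/22.7 = 0.04449.
Rearranging, λ(7.52 − 0.04449×30.8) = 0.04449, so λ = 0.04449/6.15 = 0.007235 per s.

0.007 per s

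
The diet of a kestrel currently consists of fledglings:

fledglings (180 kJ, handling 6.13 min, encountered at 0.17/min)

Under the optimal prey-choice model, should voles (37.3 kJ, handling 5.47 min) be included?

Intake rate on the current diet: R = (0.17×180) / (1 + 0.17×6.13) = 30.6/2.042 = 14.98 kJ/min.
Profitability of voles: 37.3/5.47 = 6.819 kJ/min.
6.819 < 14.98, so adding voles would lower the average — exclude it.

No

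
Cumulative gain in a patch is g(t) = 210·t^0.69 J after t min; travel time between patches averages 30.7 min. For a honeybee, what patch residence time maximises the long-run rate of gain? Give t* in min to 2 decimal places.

By the marginal value theorem, leave when the instantaneous gain rate g'(t) equals the habitat-wide average g(t)/(T + t).
g'(t) = 0.69·210·t^-0.31. Setting 0.69·210·t^-0.31 = 210·t^0.69/(30.7+t) gives 0.69(30.7+t) = t, so 0.31·t = 0.69×30.7.
t* = 0.69×30.7/0.31 = 68.33 min.

68.33 min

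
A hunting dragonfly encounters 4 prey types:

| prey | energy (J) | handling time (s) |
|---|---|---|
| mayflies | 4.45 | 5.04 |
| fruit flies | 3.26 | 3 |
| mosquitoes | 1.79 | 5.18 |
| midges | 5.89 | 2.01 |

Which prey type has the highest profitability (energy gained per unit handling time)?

In descending order of E/h:
midges: 5.89/2.01 = 2.93 J/s
fruit flies: 3.26/3 = 1.09 J/s
mayflies: 4.45/5.04 = 0.883 J/s
mosquitoes: 1.79/5.18 = 0.346 J/s

midges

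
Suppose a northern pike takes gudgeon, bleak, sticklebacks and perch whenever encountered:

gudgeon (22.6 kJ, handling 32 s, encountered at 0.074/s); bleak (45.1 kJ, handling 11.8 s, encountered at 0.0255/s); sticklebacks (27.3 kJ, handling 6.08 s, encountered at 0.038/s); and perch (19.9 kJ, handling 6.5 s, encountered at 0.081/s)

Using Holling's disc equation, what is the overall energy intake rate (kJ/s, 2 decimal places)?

1.24 kJ/s

Energy encountered per unit search time: 0.074×22.6 + 0.0255×45.1 + 0.038×27.3 + 0.081×19.9 = 5.472 kJ/s.
Handling time per unit search time: 0.074×32 + 0.0255×11.8 + 0.038×6.08 + 0.081×6.5 = 3.426.
Rate = 5.472/(1 + 3.426) = 1.236 kJ/s.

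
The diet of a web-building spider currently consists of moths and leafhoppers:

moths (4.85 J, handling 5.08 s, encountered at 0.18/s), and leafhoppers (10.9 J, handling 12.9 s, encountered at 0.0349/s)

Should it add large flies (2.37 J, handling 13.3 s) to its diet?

No

Intake rate on the current diet: R = (0.18×4.85 + 0.0349×10.9) / (1 + 0.18×5.08 + 0.0349×12.9) = 1.253/2.365 = 0.5301 J/s.
Profitability of large flies: 2.37/13.3 = 0.1782 J/s.
Since 0.1782 < R, time spent handling large flies is better spent searching.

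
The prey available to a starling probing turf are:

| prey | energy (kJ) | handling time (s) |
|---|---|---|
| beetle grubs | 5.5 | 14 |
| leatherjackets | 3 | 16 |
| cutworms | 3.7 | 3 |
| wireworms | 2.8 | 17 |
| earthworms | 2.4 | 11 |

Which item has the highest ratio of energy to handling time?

In descending order of E/h:
cutworms: 3.7/3 = 1.23 kJ/s
beetle grubs: 5.5/14 = 0.393 kJ/s
earthworms: 2.4/11 = 0.218 kJ/s
leatherjackets: 3/16 = 0.188 kJ/s
wireworms: 2.8/17 = 0.165 kJ/s

cutworms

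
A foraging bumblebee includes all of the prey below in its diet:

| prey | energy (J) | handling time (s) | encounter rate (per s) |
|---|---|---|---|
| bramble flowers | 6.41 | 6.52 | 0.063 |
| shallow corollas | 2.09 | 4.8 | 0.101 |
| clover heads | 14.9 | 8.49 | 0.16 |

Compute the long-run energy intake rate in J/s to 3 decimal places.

R = (0.063×6.41 + 0.101×2.09 + 0.16×14.9) / (1 + 0.063×6.52 + 0.101×4.8 + 0.16×8.49) = 2.999/3.254 = 0.9216 J/s.

0.922 J/s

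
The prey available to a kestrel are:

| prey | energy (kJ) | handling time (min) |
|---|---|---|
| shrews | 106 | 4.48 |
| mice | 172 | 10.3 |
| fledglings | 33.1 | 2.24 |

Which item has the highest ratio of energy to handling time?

Profitability E/h (kJ/min): shrews = 106/4.48 = 23.7, mice = 172/10.3 = 16.7, fledglings = 33.1/2.24 = 14.8.
Ranked: shrews > mice > fledglings.

shrews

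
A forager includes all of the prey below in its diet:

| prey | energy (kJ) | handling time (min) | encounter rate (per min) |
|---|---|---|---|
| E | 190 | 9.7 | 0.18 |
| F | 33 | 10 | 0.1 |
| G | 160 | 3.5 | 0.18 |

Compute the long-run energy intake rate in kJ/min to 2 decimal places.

R = (0.18×190 + 0.1×33 + 0.18×160) / (1 + 0.18×9.7 + 0.1×10 + 0.18×3.5) = 66.3/4.376 = 15.15 kJ/min.

15.15 kJ/min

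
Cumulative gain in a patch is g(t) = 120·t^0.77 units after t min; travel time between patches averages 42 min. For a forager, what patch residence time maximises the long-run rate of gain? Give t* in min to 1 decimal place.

140.6 min

Optimal t* satisfies g'(t*) = g(t*)/(T + t*).
g'(t) = 0.77·120·t^-0.23. Setting 0.77·120·t^-0.23 = 120·t^0.77/(42+t) gives 0.77(42+t) = t, so 0.23·t = 0.77×42.
t* = 0.77×42/0.23 = 140.6 min.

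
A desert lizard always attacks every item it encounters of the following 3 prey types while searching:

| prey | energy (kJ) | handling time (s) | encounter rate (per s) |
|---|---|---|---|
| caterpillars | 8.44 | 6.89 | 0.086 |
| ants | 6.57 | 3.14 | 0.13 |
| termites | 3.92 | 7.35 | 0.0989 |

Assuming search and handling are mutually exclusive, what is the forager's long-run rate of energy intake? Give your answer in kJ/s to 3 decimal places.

0.721 kJ/s

R = (0.086×8.44 + 0.13×6.57 + 0.0989×3.92) / (1 + 0.086×6.89 + 0.13×3.14 + 0.0989×7.35) = 1.968/2.728 = 0.7214 kJ/s.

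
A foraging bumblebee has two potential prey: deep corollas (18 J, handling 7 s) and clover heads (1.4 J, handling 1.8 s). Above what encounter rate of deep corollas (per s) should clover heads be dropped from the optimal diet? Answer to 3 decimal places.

0.062 per s

Drop clover heads once their profitability E₂/h₂ falls below the rate achievable on deep corollas alone: E₂/h₂ = λE₁/(1 + λh₁).
Solve for λ: λE₁h₂ = E₂(1 + λh₁) → λ(E₁h₂ − E₂h₁) = E₂ → λ = E₂/(E₁h₂ − E₂h₁).
λ = 1.4/(18×1.8 − 1.4×7) = 1.4/22.6 = 0.06195 per s.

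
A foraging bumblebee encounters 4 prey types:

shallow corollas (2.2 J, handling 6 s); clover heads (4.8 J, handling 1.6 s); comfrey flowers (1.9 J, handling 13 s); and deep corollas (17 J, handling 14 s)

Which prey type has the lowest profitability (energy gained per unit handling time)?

In descending order of E/h:
clover heads: 4.8/1.6 = 3 J/s
deep corollas: 17/14 = 1.21 J/s
shallow corollas: 2.2/6 = 0.367 J/s
comfrey flowers: 1.9/13 = 0.146 J/s

comfrey flowers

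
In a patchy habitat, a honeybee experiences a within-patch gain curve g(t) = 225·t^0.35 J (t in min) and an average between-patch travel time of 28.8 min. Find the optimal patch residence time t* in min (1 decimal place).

15.5 min

Maximise g(t)/(T+t): set derivative to zero → g'(t)(T+t) = g(t).
g'(t) = 0.35·225·t^-0.65. Setting 0.35·225·t^-0.65 = 225·t^0.35/(28.8+t) gives 0.35(28.8+t) = t, so 0.65·t = 0.35×28.8.
t* = 0.35×28.8/0.65 = 15.51 min.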